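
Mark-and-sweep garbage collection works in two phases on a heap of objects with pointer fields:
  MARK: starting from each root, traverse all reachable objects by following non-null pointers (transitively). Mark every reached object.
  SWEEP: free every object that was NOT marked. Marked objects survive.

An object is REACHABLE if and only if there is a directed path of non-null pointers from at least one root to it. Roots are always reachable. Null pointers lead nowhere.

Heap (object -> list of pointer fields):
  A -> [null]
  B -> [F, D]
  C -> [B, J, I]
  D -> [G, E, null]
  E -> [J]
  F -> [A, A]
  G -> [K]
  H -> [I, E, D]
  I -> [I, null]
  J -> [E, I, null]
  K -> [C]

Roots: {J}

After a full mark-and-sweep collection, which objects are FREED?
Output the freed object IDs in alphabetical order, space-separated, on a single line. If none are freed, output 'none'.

Answer: A B C D F G H K

Derivation:
Roots: J
Mark J: refs=E I null, marked=J
Mark E: refs=J, marked=E J
Mark I: refs=I null, marked=E I J
Unmarked (collected): A B C D F G H K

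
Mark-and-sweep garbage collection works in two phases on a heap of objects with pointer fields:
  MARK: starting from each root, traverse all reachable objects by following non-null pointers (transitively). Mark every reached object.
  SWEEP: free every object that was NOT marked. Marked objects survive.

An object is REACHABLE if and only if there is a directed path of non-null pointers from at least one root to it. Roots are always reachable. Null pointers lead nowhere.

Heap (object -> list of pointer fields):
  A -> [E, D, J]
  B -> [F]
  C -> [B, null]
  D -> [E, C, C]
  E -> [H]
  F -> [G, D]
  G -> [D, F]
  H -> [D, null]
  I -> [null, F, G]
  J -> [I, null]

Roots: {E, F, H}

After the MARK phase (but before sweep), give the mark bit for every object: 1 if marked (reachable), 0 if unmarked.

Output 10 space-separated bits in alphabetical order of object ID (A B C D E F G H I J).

Roots: E F H
Mark E: refs=H, marked=E
Mark F: refs=G D, marked=E F
Mark H: refs=D null, marked=E F H
Mark G: refs=D F, marked=E F G H
Mark D: refs=E C C, marked=D E F G H
Mark C: refs=B null, marked=C D E F G H
Mark B: refs=F, marked=B C D E F G H
Unmarked (collected): A I J

Answer: 0 1 1 1 1 1 1 1 0 0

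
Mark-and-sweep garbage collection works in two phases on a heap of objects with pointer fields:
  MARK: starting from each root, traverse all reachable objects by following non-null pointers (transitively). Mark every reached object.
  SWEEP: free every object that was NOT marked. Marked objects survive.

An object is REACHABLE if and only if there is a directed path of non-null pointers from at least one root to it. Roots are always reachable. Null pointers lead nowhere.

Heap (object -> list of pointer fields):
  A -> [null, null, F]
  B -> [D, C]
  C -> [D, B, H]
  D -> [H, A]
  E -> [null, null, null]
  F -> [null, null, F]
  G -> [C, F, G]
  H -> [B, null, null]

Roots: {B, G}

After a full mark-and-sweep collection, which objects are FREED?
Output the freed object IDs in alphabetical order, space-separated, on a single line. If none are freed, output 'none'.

Answer: E

Derivation:
Roots: B G
Mark B: refs=D C, marked=B
Mark G: refs=C F G, marked=B G
Mark D: refs=H A, marked=B D G
Mark C: refs=D B H, marked=B C D G
Mark F: refs=null null F, marked=B C D F G
Mark H: refs=B null null, marked=B C D F G H
Mark A: refs=null null F, marked=A B C D F G H
Unmarked (collected): E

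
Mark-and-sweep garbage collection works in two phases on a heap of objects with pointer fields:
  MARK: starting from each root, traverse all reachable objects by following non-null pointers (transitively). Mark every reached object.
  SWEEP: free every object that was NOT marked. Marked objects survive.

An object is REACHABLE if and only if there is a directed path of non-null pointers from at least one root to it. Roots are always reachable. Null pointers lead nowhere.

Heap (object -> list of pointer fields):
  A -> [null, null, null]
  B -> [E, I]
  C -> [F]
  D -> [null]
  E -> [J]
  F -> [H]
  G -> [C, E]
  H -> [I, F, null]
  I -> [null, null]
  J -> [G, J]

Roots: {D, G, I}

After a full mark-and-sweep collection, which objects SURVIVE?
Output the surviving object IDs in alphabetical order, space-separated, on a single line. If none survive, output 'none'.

Roots: D G I
Mark D: refs=null, marked=D
Mark G: refs=C E, marked=D G
Mark I: refs=null null, marked=D G I
Mark C: refs=F, marked=C D G I
Mark E: refs=J, marked=C D E G I
Mark F: refs=H, marked=C D E F G I
Mark J: refs=G J, marked=C D E F G I J
Mark H: refs=I F null, marked=C D E F G H I J
Unmarked (collected): A B

Answer: C D E F G H I J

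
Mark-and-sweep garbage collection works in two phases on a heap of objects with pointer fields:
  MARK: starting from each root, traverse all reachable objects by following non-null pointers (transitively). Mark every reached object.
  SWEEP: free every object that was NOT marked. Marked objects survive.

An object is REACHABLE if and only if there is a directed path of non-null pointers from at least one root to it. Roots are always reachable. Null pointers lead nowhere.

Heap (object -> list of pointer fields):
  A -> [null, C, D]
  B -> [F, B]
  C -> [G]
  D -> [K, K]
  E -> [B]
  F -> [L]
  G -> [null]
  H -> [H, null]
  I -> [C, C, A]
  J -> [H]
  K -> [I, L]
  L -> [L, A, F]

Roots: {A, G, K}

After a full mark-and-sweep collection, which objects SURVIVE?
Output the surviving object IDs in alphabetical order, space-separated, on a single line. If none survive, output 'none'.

Answer: A C D F G I K L

Derivation:
Roots: A G K
Mark A: refs=null C D, marked=A
Mark G: refs=null, marked=A G
Mark K: refs=I L, marked=A G K
Mark C: refs=G, marked=A C G K
Mark D: refs=K K, marked=A C D G K
Mark I: refs=C C A, marked=A C D G I K
Mark L: refs=L A F, marked=A C D G I K L
Mark F: refs=L, marked=A C D F G I K L
Unmarked (collected): B E H J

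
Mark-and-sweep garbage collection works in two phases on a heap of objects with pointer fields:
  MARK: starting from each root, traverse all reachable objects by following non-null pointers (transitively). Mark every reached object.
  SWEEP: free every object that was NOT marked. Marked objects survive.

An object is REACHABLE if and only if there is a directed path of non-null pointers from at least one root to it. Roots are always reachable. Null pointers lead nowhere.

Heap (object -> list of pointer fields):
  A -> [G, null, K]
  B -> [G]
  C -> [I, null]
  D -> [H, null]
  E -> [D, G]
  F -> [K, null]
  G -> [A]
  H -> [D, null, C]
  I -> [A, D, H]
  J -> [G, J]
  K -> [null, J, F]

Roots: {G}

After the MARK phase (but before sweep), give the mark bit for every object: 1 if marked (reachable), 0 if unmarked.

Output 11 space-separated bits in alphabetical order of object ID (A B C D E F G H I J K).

Roots: G
Mark G: refs=A, marked=G
Mark A: refs=G null K, marked=A G
Mark K: refs=null J F, marked=A G K
Mark J: refs=G J, marked=A G J K
Mark F: refs=K null, marked=A F G J K
Unmarked (collected): B C D E H I

Answer: 1 0 0 0 0 1 1 0 0 1 1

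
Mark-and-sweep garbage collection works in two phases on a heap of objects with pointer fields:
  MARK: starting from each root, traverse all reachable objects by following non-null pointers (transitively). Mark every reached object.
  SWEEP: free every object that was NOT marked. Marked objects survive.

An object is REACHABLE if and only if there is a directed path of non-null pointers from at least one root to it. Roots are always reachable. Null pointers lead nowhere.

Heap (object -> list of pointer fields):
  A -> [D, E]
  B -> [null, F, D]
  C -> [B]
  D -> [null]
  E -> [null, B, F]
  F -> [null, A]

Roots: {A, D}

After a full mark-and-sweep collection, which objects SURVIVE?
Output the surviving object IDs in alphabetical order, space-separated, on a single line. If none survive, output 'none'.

Answer: A B D E F

Derivation:
Roots: A D
Mark A: refs=D E, marked=A
Mark D: refs=null, marked=A D
Mark E: refs=null B F, marked=A D E
Mark B: refs=null F D, marked=A B D E
Mark F: refs=null A, marked=A B D E F
Unmarked (collected): C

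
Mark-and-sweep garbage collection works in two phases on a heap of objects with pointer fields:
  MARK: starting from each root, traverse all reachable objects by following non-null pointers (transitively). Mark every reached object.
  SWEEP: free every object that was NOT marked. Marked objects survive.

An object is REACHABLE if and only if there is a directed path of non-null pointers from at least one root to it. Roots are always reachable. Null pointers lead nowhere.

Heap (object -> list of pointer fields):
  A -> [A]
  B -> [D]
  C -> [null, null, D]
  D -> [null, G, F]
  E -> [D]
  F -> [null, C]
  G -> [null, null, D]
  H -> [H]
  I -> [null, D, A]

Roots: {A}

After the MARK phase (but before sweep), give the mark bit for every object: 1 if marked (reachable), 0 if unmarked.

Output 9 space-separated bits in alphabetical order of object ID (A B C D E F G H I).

Roots: A
Mark A: refs=A, marked=A
Unmarked (collected): B C D E F G H I

Answer: 1 0 0 0 0 0 0 0 0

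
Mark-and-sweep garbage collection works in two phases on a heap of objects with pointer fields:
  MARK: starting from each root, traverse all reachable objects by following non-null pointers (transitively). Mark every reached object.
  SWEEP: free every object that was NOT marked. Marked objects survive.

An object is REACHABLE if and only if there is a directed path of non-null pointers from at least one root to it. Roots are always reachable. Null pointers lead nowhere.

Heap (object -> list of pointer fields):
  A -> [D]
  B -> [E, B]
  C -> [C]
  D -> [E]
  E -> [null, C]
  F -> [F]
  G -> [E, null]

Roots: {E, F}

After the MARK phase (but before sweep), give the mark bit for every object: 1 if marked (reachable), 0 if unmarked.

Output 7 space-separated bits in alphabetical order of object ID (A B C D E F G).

Roots: E F
Mark E: refs=null C, marked=E
Mark F: refs=F, marked=E F
Mark C: refs=C, marked=C E F
Unmarked (collected): A B D G

Answer: 0 0 1 0 1 1 0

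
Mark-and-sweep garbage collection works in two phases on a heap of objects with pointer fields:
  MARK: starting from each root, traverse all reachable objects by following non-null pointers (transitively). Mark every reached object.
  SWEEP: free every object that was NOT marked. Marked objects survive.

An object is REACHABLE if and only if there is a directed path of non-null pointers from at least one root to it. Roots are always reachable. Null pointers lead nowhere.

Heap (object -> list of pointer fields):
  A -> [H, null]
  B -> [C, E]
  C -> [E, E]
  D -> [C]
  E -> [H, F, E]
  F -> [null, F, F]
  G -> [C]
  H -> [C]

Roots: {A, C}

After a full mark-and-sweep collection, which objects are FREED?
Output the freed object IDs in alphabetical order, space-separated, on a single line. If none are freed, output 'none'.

Answer: B D G

Derivation:
Roots: A C
Mark A: refs=H null, marked=A
Mark C: refs=E E, marked=A C
Mark H: refs=C, marked=A C H
Mark E: refs=H F E, marked=A C E H
Mark F: refs=null F F, marked=A C E F H
Unmarked (collected): B D G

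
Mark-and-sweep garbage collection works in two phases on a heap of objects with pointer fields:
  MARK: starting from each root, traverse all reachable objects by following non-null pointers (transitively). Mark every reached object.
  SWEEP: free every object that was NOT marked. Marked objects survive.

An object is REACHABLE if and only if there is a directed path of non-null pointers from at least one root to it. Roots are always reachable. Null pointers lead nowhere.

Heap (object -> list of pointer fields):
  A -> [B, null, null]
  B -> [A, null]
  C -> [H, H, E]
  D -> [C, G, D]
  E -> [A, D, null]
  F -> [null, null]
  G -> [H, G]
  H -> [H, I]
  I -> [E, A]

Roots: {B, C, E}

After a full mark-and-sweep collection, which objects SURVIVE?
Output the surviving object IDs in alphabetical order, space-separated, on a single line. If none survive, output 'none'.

Roots: B C E
Mark B: refs=A null, marked=B
Mark C: refs=H H E, marked=B C
Mark E: refs=A D null, marked=B C E
Mark A: refs=B null null, marked=A B C E
Mark H: refs=H I, marked=A B C E H
Mark D: refs=C G D, marked=A B C D E H
Mark I: refs=E A, marked=A B C D E H I
Mark G: refs=H G, marked=A B C D E G H I
Unmarked (collected): F

Answer: A B C D E G H I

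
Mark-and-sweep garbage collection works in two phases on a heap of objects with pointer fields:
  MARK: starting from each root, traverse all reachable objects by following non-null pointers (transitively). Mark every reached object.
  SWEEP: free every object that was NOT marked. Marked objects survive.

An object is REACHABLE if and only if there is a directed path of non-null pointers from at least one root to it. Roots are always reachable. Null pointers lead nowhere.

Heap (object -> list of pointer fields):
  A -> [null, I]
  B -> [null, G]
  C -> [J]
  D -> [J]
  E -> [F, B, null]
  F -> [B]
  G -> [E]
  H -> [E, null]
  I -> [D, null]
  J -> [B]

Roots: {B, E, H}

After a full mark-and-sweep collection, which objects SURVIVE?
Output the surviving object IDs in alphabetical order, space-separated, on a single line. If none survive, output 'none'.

Roots: B E H
Mark B: refs=null G, marked=B
Mark E: refs=F B null, marked=B E
Mark H: refs=E null, marked=B E H
Mark G: refs=E, marked=B E G H
Mark F: refs=B, marked=B E F G H
Unmarked (collected): A C D I J

Answer: B E F G H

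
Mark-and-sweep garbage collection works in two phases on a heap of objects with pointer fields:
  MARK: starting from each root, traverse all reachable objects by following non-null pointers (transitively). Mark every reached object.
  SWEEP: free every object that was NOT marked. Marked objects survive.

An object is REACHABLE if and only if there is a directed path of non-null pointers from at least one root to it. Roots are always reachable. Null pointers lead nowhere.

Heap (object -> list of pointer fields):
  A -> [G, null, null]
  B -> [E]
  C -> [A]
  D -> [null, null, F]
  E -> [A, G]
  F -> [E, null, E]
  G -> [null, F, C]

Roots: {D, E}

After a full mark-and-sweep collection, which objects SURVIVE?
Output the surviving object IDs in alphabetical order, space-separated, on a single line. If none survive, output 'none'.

Roots: D E
Mark D: refs=null null F, marked=D
Mark E: refs=A G, marked=D E
Mark F: refs=E null E, marked=D E F
Mark A: refs=G null null, marked=A D E F
Mark G: refs=null F C, marked=A D E F G
Mark C: refs=A, marked=A C D E F G
Unmarked (collected): B

Answer: A C D E F G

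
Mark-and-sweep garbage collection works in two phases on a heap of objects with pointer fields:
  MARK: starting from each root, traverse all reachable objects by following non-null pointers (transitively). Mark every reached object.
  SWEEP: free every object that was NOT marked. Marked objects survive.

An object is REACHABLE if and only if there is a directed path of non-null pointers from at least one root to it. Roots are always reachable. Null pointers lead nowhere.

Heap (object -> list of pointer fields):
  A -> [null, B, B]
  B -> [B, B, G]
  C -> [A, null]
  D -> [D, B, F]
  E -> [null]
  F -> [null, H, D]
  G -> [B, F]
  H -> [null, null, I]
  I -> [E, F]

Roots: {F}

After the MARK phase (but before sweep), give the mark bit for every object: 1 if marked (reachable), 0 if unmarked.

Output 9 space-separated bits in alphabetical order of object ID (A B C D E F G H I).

Answer: 0 1 0 1 1 1 1 1 1

Derivation:
Roots: F
Mark F: refs=null H D, marked=F
Mark H: refs=null null I, marked=F H
Mark D: refs=D B F, marked=D F H
Mark I: refs=E F, marked=D F H I
Mark B: refs=B B G, marked=B D F H I
Mark E: refs=null, marked=B D E F H I
Mark G: refs=B F, marked=B D E F G H I
Unmarked (collected): A C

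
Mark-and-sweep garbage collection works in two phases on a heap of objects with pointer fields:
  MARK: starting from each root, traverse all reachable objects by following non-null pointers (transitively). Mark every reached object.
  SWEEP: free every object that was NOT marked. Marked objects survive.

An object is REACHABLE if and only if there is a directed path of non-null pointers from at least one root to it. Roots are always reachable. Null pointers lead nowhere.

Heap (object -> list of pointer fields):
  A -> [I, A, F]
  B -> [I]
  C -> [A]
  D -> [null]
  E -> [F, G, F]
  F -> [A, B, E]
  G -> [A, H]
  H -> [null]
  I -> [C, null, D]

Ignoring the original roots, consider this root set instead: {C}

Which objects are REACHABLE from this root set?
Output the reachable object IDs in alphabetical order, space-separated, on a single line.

Roots: C
Mark C: refs=A, marked=C
Mark A: refs=I A F, marked=A C
Mark I: refs=C null D, marked=A C I
Mark F: refs=A B E, marked=A C F I
Mark D: refs=null, marked=A C D F I
Mark B: refs=I, marked=A B C D F I
Mark E: refs=F G F, marked=A B C D E F I
Mark G: refs=A H, marked=A B C D E F G I
Mark H: refs=null, marked=A B C D E F G H I
Unmarked (collected): (none)

Answer: A B C D E F G H I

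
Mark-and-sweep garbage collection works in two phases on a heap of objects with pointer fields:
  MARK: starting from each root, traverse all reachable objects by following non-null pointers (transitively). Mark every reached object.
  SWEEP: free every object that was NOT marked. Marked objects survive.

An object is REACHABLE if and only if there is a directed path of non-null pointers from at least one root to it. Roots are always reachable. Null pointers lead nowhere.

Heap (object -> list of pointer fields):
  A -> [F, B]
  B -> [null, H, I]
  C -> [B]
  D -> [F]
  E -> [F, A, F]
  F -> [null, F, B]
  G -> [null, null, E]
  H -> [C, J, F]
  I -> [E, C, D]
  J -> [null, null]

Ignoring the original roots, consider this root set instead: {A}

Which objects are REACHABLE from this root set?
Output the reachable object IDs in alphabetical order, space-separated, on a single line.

Roots: A
Mark A: refs=F B, marked=A
Mark F: refs=null F B, marked=A F
Mark B: refs=null H I, marked=A B F
Mark H: refs=C J F, marked=A B F H
Mark I: refs=E C D, marked=A B F H I
Mark C: refs=B, marked=A B C F H I
Mark J: refs=null null, marked=A B C F H I J
Mark E: refs=F A F, marked=A B C E F H I J
Mark D: refs=F, marked=A B C D E F H I J
Unmarked (collected): G

Answer: A B C D E F H I J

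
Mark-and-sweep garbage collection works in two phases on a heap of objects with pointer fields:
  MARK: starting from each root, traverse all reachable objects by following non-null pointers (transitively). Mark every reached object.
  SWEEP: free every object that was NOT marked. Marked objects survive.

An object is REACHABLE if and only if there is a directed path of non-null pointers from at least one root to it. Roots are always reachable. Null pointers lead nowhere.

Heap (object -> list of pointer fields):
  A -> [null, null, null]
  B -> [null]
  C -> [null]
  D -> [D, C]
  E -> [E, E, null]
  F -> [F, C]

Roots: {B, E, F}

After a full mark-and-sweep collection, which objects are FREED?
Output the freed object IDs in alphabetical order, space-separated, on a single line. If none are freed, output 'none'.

Answer: A D

Derivation:
Roots: B E F
Mark B: refs=null, marked=B
Mark E: refs=E E null, marked=B E
Mark F: refs=F C, marked=B E F
Mark C: refs=null, marked=B C E F
Unmarked (collected): A D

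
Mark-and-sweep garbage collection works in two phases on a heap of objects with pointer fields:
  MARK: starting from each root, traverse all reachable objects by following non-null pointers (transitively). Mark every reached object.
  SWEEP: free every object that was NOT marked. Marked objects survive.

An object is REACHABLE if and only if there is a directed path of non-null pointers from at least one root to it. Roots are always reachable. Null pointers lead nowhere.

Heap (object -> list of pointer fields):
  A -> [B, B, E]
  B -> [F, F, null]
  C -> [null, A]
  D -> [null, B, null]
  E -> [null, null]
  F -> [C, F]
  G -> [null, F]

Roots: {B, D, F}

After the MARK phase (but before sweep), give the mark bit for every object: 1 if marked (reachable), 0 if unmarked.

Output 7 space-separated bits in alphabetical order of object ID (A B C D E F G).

Roots: B D F
Mark B: refs=F F null, marked=B
Mark D: refs=null B null, marked=B D
Mark F: refs=C F, marked=B D F
Mark C: refs=null A, marked=B C D F
Mark A: refs=B B E, marked=A B C D F
Mark E: refs=null null, marked=A B C D E F
Unmarked (collected): G

Answer: 1 1 1 1 1 1 0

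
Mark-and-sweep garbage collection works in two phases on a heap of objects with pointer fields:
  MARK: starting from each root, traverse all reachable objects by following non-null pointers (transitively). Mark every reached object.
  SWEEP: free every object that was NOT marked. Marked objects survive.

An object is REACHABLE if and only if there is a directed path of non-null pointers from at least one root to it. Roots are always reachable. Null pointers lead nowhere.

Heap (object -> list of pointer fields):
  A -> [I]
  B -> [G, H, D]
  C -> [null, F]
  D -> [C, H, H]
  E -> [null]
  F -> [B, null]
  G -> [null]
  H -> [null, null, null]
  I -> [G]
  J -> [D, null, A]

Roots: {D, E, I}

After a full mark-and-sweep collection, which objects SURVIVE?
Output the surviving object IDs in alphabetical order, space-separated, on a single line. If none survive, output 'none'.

Roots: D E I
Mark D: refs=C H H, marked=D
Mark E: refs=null, marked=D E
Mark I: refs=G, marked=D E I
Mark C: refs=null F, marked=C D E I
Mark H: refs=null null null, marked=C D E H I
Mark G: refs=null, marked=C D E G H I
Mark F: refs=B null, marked=C D E F G H I
Mark B: refs=G H D, marked=B C D E F G H I
Unmarked (collected): A J

Answer: B C D E F G H I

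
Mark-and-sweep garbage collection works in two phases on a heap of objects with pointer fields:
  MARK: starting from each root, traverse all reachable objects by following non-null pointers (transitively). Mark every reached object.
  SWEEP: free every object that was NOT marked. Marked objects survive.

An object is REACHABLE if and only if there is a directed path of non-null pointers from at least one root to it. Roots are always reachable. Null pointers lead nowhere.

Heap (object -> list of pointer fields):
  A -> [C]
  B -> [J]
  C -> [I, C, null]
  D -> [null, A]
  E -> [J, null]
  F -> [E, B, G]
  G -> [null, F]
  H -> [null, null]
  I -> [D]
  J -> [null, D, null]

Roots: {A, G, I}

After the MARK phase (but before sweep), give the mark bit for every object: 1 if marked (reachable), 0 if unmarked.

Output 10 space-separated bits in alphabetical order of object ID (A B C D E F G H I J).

Roots: A G I
Mark A: refs=C, marked=A
Mark G: refs=null F, marked=A G
Mark I: refs=D, marked=A G I
Mark C: refs=I C null, marked=A C G I
Mark F: refs=E B G, marked=A C F G I
Mark D: refs=null A, marked=A C D F G I
Mark E: refs=J null, marked=A C D E F G I
Mark B: refs=J, marked=A B C D E F G I
Mark J: refs=null D null, marked=A B C D E F G I J
Unmarked (collected): H

Answer: 1 1 1 1 1 1 1 0 1 1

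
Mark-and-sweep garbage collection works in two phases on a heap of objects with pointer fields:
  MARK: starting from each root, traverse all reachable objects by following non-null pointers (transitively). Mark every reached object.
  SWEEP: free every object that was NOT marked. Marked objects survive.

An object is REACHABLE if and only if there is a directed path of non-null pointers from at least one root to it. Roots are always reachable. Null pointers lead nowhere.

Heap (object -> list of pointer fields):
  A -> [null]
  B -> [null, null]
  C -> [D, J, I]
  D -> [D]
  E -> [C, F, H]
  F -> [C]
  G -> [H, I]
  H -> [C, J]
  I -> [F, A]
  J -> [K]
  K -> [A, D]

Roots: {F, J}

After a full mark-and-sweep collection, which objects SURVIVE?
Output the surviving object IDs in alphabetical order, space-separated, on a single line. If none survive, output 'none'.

Answer: A C D F I J K

Derivation:
Roots: F J
Mark F: refs=C, marked=F
Mark J: refs=K, marked=F J
Mark C: refs=D J I, marked=C F J
Mark K: refs=A D, marked=C F J K
Mark D: refs=D, marked=C D F J K
Mark I: refs=F A, marked=C D F I J K
Mark A: refs=null, marked=A C D F I J K
Unmarked (collected): B E G H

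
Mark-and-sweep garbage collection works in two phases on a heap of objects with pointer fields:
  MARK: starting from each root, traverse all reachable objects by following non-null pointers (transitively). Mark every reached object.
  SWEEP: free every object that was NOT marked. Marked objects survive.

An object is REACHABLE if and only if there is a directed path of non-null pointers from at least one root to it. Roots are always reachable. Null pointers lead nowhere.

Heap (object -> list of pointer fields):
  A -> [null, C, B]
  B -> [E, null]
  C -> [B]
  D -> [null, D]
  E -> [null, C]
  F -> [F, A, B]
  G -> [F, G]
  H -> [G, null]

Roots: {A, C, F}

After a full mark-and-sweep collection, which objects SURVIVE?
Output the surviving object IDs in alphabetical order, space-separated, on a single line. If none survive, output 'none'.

Answer: A B C E F

Derivation:
Roots: A C F
Mark A: refs=null C B, marked=A
Mark C: refs=B, marked=A C
Mark F: refs=F A B, marked=A C F
Mark B: refs=E null, marked=A B C F
Mark E: refs=null C, marked=A B C E F
Unmarked (collected): D G H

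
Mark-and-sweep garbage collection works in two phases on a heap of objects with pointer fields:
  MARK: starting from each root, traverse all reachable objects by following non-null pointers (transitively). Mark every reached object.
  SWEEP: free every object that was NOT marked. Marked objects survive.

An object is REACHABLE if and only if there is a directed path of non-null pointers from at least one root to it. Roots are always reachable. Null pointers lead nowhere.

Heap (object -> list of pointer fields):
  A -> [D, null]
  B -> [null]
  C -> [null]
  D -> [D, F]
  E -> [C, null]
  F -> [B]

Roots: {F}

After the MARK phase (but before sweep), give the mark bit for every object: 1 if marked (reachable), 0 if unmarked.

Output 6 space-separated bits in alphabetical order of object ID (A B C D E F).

Roots: F
Mark F: refs=B, marked=F
Mark B: refs=null, marked=B F
Unmarked (collected): A C D E

Answer: 0 1 0 0 0 1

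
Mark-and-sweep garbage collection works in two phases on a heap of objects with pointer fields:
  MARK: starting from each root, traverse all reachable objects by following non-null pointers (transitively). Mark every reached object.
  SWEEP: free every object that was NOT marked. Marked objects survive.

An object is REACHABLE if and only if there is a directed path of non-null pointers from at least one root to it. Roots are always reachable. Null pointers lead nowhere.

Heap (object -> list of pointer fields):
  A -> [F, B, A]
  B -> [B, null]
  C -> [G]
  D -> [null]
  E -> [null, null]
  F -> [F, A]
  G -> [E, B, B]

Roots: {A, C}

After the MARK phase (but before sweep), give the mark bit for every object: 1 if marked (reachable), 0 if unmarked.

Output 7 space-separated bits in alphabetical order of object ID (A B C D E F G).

Roots: A C
Mark A: refs=F B A, marked=A
Mark C: refs=G, marked=A C
Mark F: refs=F A, marked=A C F
Mark B: refs=B null, marked=A B C F
Mark G: refs=E B B, marked=A B C F G
Mark E: refs=null null, marked=A B C E F G
Unmarked (collected): D

Answer: 1 1 1 0 1 1 1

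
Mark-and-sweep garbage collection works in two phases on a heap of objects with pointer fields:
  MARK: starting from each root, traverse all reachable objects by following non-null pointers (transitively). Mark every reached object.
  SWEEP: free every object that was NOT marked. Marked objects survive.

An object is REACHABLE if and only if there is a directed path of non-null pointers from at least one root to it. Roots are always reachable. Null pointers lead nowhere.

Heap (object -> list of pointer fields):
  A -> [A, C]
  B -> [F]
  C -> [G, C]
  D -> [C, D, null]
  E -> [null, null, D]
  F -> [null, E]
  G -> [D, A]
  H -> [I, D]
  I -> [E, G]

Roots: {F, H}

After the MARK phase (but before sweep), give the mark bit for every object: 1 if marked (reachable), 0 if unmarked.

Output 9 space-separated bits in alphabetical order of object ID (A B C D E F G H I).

Answer: 1 0 1 1 1 1 1 1 1

Derivation:
Roots: F H
Mark F: refs=null E, marked=F
Mark H: refs=I D, marked=F H
Mark E: refs=null null D, marked=E F H
Mark I: refs=E G, marked=E F H I
Mark D: refs=C D null, marked=D E F H I
Mark G: refs=D A, marked=D E F G H I
Mark C: refs=G C, marked=C D E F G H I
Mark A: refs=A C, marked=A C D E F G H I
Unmarked (collected): B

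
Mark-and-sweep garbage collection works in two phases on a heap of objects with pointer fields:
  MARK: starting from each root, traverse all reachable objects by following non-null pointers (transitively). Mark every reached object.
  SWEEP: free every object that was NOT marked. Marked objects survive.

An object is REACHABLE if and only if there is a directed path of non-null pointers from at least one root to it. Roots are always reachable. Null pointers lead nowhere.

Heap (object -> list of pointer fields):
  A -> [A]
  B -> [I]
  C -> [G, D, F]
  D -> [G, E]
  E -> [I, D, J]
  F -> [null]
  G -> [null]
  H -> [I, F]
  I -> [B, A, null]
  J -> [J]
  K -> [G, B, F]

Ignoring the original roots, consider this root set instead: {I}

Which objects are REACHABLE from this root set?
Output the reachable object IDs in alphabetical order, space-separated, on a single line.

Answer: A B I

Derivation:
Roots: I
Mark I: refs=B A null, marked=I
Mark B: refs=I, marked=B I
Mark A: refs=A, marked=A B I
Unmarked (collected): C D E F G H J K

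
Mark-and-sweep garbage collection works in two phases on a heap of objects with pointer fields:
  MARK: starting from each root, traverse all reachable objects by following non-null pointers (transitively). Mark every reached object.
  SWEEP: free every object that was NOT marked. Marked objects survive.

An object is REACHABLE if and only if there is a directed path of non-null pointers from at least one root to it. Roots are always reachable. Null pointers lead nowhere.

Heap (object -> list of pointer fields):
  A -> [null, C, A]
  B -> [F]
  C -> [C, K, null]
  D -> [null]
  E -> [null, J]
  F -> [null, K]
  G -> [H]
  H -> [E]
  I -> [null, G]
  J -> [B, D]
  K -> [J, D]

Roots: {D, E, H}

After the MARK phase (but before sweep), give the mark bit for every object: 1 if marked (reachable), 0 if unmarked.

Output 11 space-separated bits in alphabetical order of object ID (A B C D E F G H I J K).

Roots: D E H
Mark D: refs=null, marked=D
Mark E: refs=null J, marked=D E
Mark H: refs=E, marked=D E H
Mark J: refs=B D, marked=D E H J
Mark B: refs=F, marked=B D E H J
Mark F: refs=null K, marked=B D E F H J
Mark K: refs=J D, marked=B D E F H J K
Unmarked (collected): A C G I

Answer: 0 1 0 1 1 1 0 1 0 1 1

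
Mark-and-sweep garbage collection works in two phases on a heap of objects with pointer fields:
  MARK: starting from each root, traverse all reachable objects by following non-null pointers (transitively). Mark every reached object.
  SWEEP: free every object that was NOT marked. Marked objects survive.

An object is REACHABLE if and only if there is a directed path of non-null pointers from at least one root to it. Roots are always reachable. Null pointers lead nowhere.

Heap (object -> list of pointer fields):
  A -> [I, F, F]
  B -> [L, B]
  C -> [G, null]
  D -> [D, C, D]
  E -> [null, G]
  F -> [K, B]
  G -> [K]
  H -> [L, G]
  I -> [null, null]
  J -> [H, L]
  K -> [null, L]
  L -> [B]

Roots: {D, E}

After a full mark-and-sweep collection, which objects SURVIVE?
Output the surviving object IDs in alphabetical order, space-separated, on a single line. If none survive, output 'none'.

Answer: B C D E G K L

Derivation:
Roots: D E
Mark D: refs=D C D, marked=D
Mark E: refs=null G, marked=D E
Mark C: refs=G null, marked=C D E
Mark G: refs=K, marked=C D E G
Mark K: refs=null L, marked=C D E G K
Mark L: refs=B, marked=C D E G K L
Mark B: refs=L B, marked=B C D E G K L
Unmarked (collected): A F H I J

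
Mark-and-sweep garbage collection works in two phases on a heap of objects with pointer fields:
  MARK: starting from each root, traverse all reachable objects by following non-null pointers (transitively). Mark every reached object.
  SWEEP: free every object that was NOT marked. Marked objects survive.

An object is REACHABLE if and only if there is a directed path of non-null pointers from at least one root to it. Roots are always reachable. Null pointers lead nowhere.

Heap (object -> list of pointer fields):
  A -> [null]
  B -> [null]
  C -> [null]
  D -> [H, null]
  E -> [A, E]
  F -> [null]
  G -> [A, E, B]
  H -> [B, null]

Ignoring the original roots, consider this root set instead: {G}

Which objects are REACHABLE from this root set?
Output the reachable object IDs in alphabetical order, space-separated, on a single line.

Answer: A B E G

Derivation:
Roots: G
Mark G: refs=A E B, marked=G
Mark A: refs=null, marked=A G
Mark E: refs=A E, marked=A E G
Mark B: refs=null, marked=A B E G
Unmarked (collected): C D F H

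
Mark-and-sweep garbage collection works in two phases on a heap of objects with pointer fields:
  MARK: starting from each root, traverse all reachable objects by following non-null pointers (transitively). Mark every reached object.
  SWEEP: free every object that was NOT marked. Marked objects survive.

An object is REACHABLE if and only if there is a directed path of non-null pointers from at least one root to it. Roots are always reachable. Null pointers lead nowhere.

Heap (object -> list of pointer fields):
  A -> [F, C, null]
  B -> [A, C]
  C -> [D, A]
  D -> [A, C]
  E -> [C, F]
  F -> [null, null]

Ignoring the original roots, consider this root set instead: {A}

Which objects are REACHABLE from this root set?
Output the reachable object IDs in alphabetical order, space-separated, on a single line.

Answer: A C D F

Derivation:
Roots: A
Mark A: refs=F C null, marked=A
Mark F: refs=null null, marked=A F
Mark C: refs=D A, marked=A C F
Mark D: refs=A C, marked=A C D F
Unmarked (collected): B E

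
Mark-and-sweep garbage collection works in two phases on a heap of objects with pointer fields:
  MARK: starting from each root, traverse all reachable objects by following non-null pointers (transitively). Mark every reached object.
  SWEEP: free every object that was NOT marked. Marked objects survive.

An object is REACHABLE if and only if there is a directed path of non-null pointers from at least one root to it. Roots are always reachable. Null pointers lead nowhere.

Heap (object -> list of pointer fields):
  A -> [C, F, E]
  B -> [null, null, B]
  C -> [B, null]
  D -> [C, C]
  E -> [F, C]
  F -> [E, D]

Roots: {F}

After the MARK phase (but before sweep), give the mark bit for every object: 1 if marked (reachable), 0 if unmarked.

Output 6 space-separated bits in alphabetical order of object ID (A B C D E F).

Answer: 0 1 1 1 1 1

Derivation:
Roots: F
Mark F: refs=E D, marked=F
Mark E: refs=F C, marked=E F
Mark D: refs=C C, marked=D E F
Mark C: refs=B null, marked=C D E F
Mark B: refs=null null B, marked=B C D E F
Unmarked (collected): A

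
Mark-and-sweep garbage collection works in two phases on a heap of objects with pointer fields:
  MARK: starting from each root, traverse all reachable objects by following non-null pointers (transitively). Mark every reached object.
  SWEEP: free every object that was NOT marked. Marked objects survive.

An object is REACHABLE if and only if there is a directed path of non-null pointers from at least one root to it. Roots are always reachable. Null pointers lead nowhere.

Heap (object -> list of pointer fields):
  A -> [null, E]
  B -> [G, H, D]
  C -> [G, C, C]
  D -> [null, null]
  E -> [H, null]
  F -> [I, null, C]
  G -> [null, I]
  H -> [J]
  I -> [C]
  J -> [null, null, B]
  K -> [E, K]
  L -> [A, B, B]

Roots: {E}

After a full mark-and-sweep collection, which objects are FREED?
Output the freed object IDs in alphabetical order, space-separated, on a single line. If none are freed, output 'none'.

Roots: E
Mark E: refs=H null, marked=E
Mark H: refs=J, marked=E H
Mark J: refs=null null B, marked=E H J
Mark B: refs=G H D, marked=B E H J
Mark G: refs=null I, marked=B E G H J
Mark D: refs=null null, marked=B D E G H J
Mark I: refs=C, marked=B D E G H I J
Mark C: refs=G C C, marked=B C D E G H I J
Unmarked (collected): A F K L

Answer: A F K L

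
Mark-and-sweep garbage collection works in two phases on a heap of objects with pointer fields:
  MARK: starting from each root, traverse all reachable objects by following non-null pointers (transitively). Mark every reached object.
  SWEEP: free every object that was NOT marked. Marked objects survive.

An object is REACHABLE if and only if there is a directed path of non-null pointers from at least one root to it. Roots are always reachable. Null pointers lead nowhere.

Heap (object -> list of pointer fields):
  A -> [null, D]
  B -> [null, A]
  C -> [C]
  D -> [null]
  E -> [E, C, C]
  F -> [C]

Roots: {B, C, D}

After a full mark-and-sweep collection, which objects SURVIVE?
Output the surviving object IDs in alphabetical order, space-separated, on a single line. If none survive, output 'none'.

Roots: B C D
Mark B: refs=null A, marked=B
Mark C: refs=C, marked=B C
Mark D: refs=null, marked=B C D
Mark A: refs=null D, marked=A B C D
Unmarked (collected): E F

Answer: A B C D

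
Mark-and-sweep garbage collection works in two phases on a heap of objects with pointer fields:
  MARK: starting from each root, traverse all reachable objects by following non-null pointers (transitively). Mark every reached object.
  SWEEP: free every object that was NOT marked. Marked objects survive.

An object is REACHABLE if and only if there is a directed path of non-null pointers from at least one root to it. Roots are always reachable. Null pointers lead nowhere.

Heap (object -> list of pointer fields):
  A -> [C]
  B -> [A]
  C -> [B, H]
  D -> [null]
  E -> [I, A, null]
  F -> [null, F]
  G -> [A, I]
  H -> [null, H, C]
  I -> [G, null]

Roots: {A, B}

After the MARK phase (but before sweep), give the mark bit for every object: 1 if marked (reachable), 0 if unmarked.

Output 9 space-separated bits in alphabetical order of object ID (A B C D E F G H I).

Answer: 1 1 1 0 0 0 0 1 0

Derivation:
Roots: A B
Mark A: refs=C, marked=A
Mark B: refs=A, marked=A B
Mark C: refs=B H, marked=A B C
Mark H: refs=null H C, marked=A B C H
Unmarked (collected): D E F G I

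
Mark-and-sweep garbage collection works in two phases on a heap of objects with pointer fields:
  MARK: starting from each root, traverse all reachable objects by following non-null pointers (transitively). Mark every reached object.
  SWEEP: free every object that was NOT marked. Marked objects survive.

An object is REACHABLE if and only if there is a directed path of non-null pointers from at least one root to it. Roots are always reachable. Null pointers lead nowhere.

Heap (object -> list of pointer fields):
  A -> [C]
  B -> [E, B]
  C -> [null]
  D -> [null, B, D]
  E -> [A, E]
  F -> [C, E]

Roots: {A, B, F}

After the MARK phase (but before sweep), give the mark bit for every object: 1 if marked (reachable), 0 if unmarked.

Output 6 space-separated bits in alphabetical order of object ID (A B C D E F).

Roots: A B F
Mark A: refs=C, marked=A
Mark B: refs=E B, marked=A B
Mark F: refs=C E, marked=A B F
Mark C: refs=null, marked=A B C F
Mark E: refs=A E, marked=A B C E F
Unmarked (collected): D

Answer: 1 1 1 0 1 1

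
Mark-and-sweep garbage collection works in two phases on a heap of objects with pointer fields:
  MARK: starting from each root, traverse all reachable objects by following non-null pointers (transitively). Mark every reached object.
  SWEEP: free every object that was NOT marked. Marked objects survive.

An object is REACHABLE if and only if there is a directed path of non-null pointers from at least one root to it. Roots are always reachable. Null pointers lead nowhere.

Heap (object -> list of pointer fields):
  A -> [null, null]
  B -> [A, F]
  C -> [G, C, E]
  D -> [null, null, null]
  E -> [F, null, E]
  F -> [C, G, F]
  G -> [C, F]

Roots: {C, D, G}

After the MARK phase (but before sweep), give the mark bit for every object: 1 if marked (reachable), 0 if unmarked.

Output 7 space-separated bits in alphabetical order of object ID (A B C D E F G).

Roots: C D G
Mark C: refs=G C E, marked=C
Mark D: refs=null null null, marked=C D
Mark G: refs=C F, marked=C D G
Mark E: refs=F null E, marked=C D E G
Mark F: refs=C G F, marked=C D E F G
Unmarked (collected): A B

Answer: 0 0 1 1 1 1 1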